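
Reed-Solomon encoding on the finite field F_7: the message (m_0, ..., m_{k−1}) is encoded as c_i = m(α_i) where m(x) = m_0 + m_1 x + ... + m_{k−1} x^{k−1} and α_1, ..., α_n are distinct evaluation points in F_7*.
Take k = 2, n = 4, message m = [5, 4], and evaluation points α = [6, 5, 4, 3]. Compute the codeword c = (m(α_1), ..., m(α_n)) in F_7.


c = [1, 4, 0, 3]

Message polynomial: m(x) = 5 + 4·x (mod 7).
For each evaluation point α_i, compute m(α_i) mod 7:
  α_1 = 6: Horner steps 4 → 1, so m(6) = 1.
  α_2 = 5: Horner steps 4 → 4, so m(5) = 4.
  α_3 = 4: Horner steps 4 → 0, so m(4) = 0.
  α_4 = 3: Horner steps 4 → 3, so m(3) = 3.
Codeword c = [1, 4, 0, 3] ∈ F_7^4.


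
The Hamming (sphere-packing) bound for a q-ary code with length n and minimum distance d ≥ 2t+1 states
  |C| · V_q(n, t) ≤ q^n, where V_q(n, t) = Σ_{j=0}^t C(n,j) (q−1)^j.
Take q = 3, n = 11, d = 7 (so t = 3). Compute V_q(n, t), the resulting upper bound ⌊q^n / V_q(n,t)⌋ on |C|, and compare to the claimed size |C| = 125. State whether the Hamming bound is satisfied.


V_q(n, t) = 1563, q^n = 177147, Hamming bound = 113, |C| = 125 > bound (violated).

Step 1: Compute V_q(n, t) = Σ_{j=0}^3 C(n, j) (q−1)^j.
  j = 0: C(11,0)·(2)^0 = 1·1 = 1.
  j = 1: C(11,1)·(2)^1 = 11·2 = 22.
  j = 2: C(11,2)·(2)^2 = 55·4 = 220.
  j = 3: C(11,3)·(2)^3 = 165·8 = 1320.
  V_q(n, t) = 1 + 22 + 220 + 1320 = 1563.
Step 2: q^n = 3^11 = 177147.
Step 3: Hamming bound ⌊q^n / V_q(n,t)⌋ = ⌊177147/1563⌋ = 113.
Step 4: Compare |C| = 125 to 113: violated.
The claimed |C| lies above the Hamming bound, so no 3-ary code of length 11 with d ≥ 7 can have 125 codewords.


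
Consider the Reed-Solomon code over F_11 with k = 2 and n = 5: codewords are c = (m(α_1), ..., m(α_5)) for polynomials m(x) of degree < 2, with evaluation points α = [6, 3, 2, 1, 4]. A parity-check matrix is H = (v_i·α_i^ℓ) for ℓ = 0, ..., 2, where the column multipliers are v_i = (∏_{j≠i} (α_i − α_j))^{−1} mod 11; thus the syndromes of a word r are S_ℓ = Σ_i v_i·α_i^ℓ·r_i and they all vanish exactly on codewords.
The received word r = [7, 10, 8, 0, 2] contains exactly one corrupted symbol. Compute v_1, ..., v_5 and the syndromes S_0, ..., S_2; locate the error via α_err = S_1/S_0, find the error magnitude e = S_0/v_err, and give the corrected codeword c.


S = (10, 8, 2), error at position 2, error magnitude e = 5, c = [7, 5, 8, 0, 2].

Step 1: column multipliers v_i = (∏_{j≠i}(α_i − α_j))^{−1} mod 11.
  i = 1 (α = 6): (6−3)(6−2)(6−1)(6−4) = 3·4·5·2 = 120 ≡ 10, so v_1 = 10^{−1} = 10 (mod 11).
  i = 2 (α = 3): (3−6)(3−2)(3−1)(3−4) = (−3)·1·2·(−1) = 6 ≡ 6, so v_2 = 6^{−1} = 2 (mod 11).
  i = 3 (α = 2): (2−6)(2−3)(2−1)(2−4) = (−4)·(−1)·1·(−2) = −8 ≡ 3, so v_3 = 3^{−1} = 4 (mod 11).
  i = 4 (α = 1): (1−6)(1−3)(1−2)(1−4) = (−5)·(−2)·(−1)·(−3) = 30 ≡ 8, so v_4 = 8^{−1} = 7 (mod 11).
  i = 5 (α = 4): (4−6)(4−3)(4−2)(4−1) = (−2)·1·2·3 = −12 ≡ 10, so v_5 = 10^{−1} = 10 (mod 11).
  v = [10, 2, 4, 7, 10].
Step 2: syndromes of r = [7, 10, 8, 0, 2] (all sums mod 11).
  S_0 = Σ v_i r_i = 10·7 + 2·10 + 4·8 + 7·0 + 10·2 = 142 ≡ 10.
  S_1 = Σ v_i α_i r_i = 10·6·7 + 2·3·10 + 4·2·8 + 7·1·0 + 10·4·2 = 624 ≡ 8.
  α_i^2 mod 11 = [3, 9, 4, 1, 5].
  S_2 = Σ v_i α_i^2 r_i = 10·3·7 + 2·9·10 + 4·4·8 + 7·1·0 + 10·5·2 = 618 ≡ 2.
  S = (10, 8, 2) ≠ 0, so r is not a codeword (an error is present).
Step 3: locate the error. For a single error e at position i, S_ℓ = v_i·e·α_i^ℓ, so α_err = S_1/S_0.
  S_0^{−1} = 10^{−1} = 10 (mod 11), so α_err = 8·10 = 80 ≡ 3 = α_2. Error position i = 2.
  Consistency check: S_2/S_1 = 2·7 = 14 ≡ 3 = α_err ✓ (single-error assumption holds).
Step 4: error magnitude e = S_0/v_2 = S_0·∏_{j≠2}(α_2 − α_j) = 10·6 = 60 ≡ 5 (mod 11).
Step 5: correct position 2: c_2 = r_2 − e = 10 − 5 ≡ 5 (mod 11). Hence c = [7, 5, 8, 0, 2].
  Check: interpolating c through the α_i gives m(x) = 3 + 8·x (degree < 2) with m(α_i) = c_i for every i, so c is indeed a codeword.


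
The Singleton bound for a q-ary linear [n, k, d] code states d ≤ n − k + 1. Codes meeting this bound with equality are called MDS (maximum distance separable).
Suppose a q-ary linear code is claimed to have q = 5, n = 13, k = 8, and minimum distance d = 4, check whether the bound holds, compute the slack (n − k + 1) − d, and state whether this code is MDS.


Singleton RHS = n − k + 1 = 6, slack = 2, bound satisfied, not MDS.

Singleton bound: d ≤ n − k + 1.
Here n = 13, k = 8, so n − k + 1 = 6.
Given d = 4, check d ≤ 6: YES.
Slack = (n − k + 1) − d = 2.
The code is NOT MDS (slack = 2 > 0).
Description: the claimed parameters are [13, 8, 4]_5; such a code would be non-MDS.


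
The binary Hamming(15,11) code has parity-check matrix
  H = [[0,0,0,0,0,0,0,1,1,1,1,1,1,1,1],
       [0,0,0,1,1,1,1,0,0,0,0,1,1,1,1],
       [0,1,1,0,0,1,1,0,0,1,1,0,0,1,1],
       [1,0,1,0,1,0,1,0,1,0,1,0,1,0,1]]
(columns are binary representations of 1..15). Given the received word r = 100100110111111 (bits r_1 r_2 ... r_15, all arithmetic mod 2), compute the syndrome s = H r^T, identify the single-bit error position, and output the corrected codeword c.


s = (1, 0, 1, 1)^T, error position = 11, corrected codeword c = 100100110101111

Compute s = H r^T mod 2 one row at a time:
  s_1 = 1 + 0 + 1 + 1 + 1 + 1 + 1 + 1 = 7 ≡ 1 (mod 2).
  s_2 = 1 + 0 + 0 + 1 + 1 + 1 + 1 + 1 = 6 ≡ 0 (mod 2).
  s_3 = 0 + 0 + 0 + 1 + 1 + 1 + 1 + 1 = 5 ≡ 1 (mod 2).
  s_4 = 1 + 0 + 0 + 1 + 0 + 1 + 1 + 1 = 5 ≡ 1 (mod 2).
s = (1, 0, 1, 1)^T — this equals column 11 of H (binary 1011), so error is at position 11.
Correct: flip bit 11 of r = 100100110111111 to get c = 100100110101111.


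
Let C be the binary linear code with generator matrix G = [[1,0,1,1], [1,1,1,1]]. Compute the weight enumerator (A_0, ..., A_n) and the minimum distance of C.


Weight distribution: A_0 = 1, A_1 = 1, A_3 = 1, A_4 = 1. Minimum distance d = 1.

Enumerate all 2^2 = 4 messages m ∈ F_2^2.
For each, compute codeword c = mG in F_2^4, then tally its weight.
  m = 00 → c = 0000, weight = 0.
  m = 10 → c = 1011, weight = 3.
  m = 01 → c = 1111, weight = 4.
  m = 11 → c = 0100, weight = 1.
Tally weights:
  weight 0: 1 codewords.
  weight 1: 1 codewords.
  weight 3: 1 codewords.
  weight 4: 1 codewords.
Minimum distance d = smallest w > 0 with A_w > 0 = 1.
Sanity: Σ A_w = 4 = 2^2 = 4 ✓.


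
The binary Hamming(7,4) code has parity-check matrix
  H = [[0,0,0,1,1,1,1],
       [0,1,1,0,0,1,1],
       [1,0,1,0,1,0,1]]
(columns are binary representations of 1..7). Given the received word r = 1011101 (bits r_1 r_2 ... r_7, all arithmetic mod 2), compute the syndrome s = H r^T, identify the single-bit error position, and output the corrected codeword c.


s = (1, 0, 0)^T, error position = 4, corrected codeword c = 1010101

Compute s = H r^T mod 2 one row at a time:
  s_1 = 1 + 1 + 0 + 1 = 3 ≡ 1 (mod 2).
  s_2 = 0 + 1 + 0 + 1 = 2 ≡ 0 (mod 2).
  s_3 = 1 + 1 + 1 + 1 = 4 ≡ 0 (mod 2).
s = (1, 0, 0)^T — this equals column 4 of H (binary 100), so error is at position 4.
Correct: flip bit 4 of r = 1011101 to get c = 1010101.


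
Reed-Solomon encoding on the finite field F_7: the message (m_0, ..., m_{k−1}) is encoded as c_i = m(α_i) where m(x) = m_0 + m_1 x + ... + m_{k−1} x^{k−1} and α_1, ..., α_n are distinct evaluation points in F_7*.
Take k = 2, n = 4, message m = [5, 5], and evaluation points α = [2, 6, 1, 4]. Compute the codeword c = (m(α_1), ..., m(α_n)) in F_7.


c = [1, 0, 3, 4]

Message polynomial: m(x) = 5 + 5·x (mod 7).
For each evaluation point α_i, compute m(α_i) mod 7:
  α_1 = 2: Horner steps 5 → 1, so m(2) = 1.
  α_2 = 6: Horner steps 5 → 0, so m(6) = 0.
  α_3 = 1: Horner steps 5 → 3, so m(1) = 3.
  α_4 = 4: Horner steps 5 → 4, so m(4) = 4.
Codeword c = [1, 0, 3, 4] ∈ F_7^4.


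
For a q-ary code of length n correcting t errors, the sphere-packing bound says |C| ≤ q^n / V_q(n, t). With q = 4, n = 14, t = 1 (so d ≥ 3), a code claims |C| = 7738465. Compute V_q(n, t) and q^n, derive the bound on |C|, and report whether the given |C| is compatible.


V_q(n, t) = 43, q^n = 268435456, Hamming bound = 6242685, |C| = 7738465 > bound (violated).

Step 1: Compute V_q(n, t) = Σ_{j=0}^1 C(n, j) (q−1)^j.
  j = 0: C(14,0)·(3)^0 = 1·1 = 1.
  j = 1: C(14,1)·(3)^1 = 14·3 = 42.
  V_q(n, t) = 1 + 42 = 43.
Step 2: q^n = 4^14 = 268435456.
Step 3: Hamming bound ⌊q^n / V_q(n,t)⌋ = ⌊268435456/43⌋ = 6242685.
Step 4: Compare |C| = 7738465 to 6242685: violated.
The claimed |C| lies above the Hamming bound, so no 4-ary code of length 14 with d ≥ 3 can have 7738465 codewords.


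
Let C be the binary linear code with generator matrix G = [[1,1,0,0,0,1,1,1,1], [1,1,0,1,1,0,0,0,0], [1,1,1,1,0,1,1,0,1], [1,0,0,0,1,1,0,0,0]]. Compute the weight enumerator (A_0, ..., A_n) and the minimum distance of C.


Weight distribution: A_0 = 1, A_3 = 3, A_4 = 3, A_5 = 4, A_6 = 4, A_7 = 1. Minimum distance d = 3.

Enumerate all 2^4 = 16 messages m ∈ F_2^4.
For each, compute codeword c = mG in F_2^9, then tally its weight.
  m = 0000 → c = 000000000, weight = 0.
  m = 1000 → c = 110001111, weight = 6.
  m = 0100 → c = 110110000, weight = 4.
  m = 1100 → c = 000111111, weight = 6.
  m = 0010 → c = 111101101, weight = 7.
  m = 1010 → c = 001100010, weight = 3.
  m = 0110 → c = 001011101, weight = 5.
  m = 1110 → c = 111010010, weight = 5.
  m = 0001 → c = 100011000, weight = 3.
  m = 1001 → c = 010010111, weight = 5.
  m = 0101 → c = 010101000, weight = 3.
  m = 1101 → c = 100100111, weight = 5.
  m = 0011 → c = 011110101, weight = 6.
  m = 1011 → c = 101111010, weight = 6.
  m = 0111 → c = 101000101, weight = 4.
  m = 1111 → c = 011001010, weight = 4.
Tally weights:
  weight 0: 1 codewords.
  weight 3: 3 codewords.
  weight 4: 3 codewords.
  weight 5: 4 codewords.
  weight 6: 4 codewords.
  weight 7: 1 codewords.
Minimum distance d = smallest w > 0 with A_w > 0 = 3.
Sanity: Σ A_w = 16 = 2^4 = 16 ✓.


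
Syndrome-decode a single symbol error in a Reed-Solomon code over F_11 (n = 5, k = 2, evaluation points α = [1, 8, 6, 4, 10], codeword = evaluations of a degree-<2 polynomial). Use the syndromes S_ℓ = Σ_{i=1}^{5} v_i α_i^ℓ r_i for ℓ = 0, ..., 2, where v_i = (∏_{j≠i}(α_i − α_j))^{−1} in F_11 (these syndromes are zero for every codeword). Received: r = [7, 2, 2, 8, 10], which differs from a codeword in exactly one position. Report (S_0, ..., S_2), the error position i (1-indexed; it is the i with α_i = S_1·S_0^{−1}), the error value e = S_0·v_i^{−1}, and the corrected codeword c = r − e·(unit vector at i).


S = (10, 5, 8), error at position 3, error magnitude e = 8, c = [7, 2, 5, 8, 10].

Step 1: column multipliers v_i = (∏_{j≠i}(α_i − α_j))^{−1} mod 11.
  i = 1 (α = 1): (1−8)(1−6)(1−4)(1−10) = (−7)·(−5)·(−3)·(−9) = 945 ≡ 10, so v_1 = 10^{−1} = 10 (mod 11).
  i = 2 (α = 8): (8−1)(8−6)(8−4)(8−10) = 7·2·4·(−2) = −112 ≡ 9, so v_2 = 9^{−1} = 5 (mod 11).
  i = 3 (α = 6): (6−1)(6−8)(6−4)(6−10) = 5·(−2)·2·(−4) = 80 ≡ 3, so v_3 = 3^{−1} = 4 (mod 11).
  i = 4 (α = 4): (4−1)(4−8)(4−6)(4−10) = 3·(−4)·(−2)·(−6) = −144 ≡ 10, so v_4 = 10^{−1} = 10 (mod 11).
  i = 5 (α = 10): (10−1)(10−8)(10−6)(10−4) = 9·2·4·6 = 432 ≡ 3, so v_5 = 3^{−1} = 4 (mod 11).
  v = [10, 5, 4, 10, 4].
Step 2: syndromes of r = [7, 2, 2, 8, 10] (all sums mod 11).
  S_0 = Σ v_i r_i = 10·7 + 5·2 + 4·2 + 10·8 + 4·10 = 208 ≡ 10.
  S_1 = Σ v_i α_i r_i = 10·1·7 + 5·8·2 + 4·6·2 + 10·4·8 + 4·10·10 = 918 ≡ 5.
  α_i^2 mod 11 = [1, 9, 3, 5, 1].
  S_2 = Σ v_i α_i^2 r_i = 10·1·7 + 5·9·2 + 4·3·2 + 10·5·8 + 4·1·10 = 624 ≡ 8.
  S = (10, 5, 8) ≠ 0, so r is not a codeword (an error is present).
Step 3: locate the error. For a single error e at position i, S_ℓ = v_i·e·α_i^ℓ, so α_err = S_1/S_0.
  S_0^{−1} = 10^{−1} = 10 (mod 11), so α_err = 5·10 = 50 ≡ 6 = α_3. Error position i = 3.
  Consistency check: S_2/S_1 = 8·9 = 72 ≡ 6 = α_err ✓ (single-error assumption holds).
Step 4: error magnitude e = S_0/v_3 = S_0·∏_{j≠3}(α_3 − α_j) = 10·3 = 30 ≡ 8 (mod 11).
Step 5: correct position 3: c_3 = r_3 − e = 2 − 8 ≡ 5 (mod 11). Hence c = [7, 2, 5, 8, 10].
  Check: interpolating c through the α_i gives m(x) = 3 + 4·x (degree < 2) with m(α_i) = c_i for every i, so c is indeed a codeword.


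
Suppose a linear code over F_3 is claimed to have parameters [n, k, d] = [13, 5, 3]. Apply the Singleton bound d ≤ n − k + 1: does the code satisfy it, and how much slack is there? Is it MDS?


Singleton RHS = n − k + 1 = 9, slack = 6, bound satisfied, not MDS.

Singleton bound: d ≤ n − k + 1.
Here n = 13, k = 5, so n − k + 1 = 9.
Given d = 3, check d ≤ 9: YES.
Slack = (n − k + 1) − d = 6.
The code is NOT MDS (slack = 6 > 0).
Description: the claimed parameters are [13, 5, 3]_3; such a code would be non-MDS.


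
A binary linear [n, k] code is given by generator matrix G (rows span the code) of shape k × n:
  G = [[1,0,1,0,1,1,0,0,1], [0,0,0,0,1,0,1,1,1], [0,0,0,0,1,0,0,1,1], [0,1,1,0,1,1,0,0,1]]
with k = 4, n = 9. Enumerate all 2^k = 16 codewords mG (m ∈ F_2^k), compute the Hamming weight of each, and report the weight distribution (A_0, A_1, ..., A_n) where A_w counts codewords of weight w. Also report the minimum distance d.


Weight distribution: A_0 = 1, A_1 = 1, A_2 = 1, A_3 = 2, A_4 = 3, A_5 = 5, A_6 = 3. Minimum distance d = 1.

Enumerate all 2^4 = 16 messages m ∈ F_2^4.
For each, compute codeword c = mG in F_2^9, then tally its weight.
  m = 0000 → c = 000000000, weight = 0.
  m = 1000 → c = 101011001, weight = 5.
  m = 0100 → c = 000010111, weight = 4.
  m = 1100 → c = 101001110, weight = 5.
  m = 0010 → c = 000010011, weight = 3.
  m = 1010 → c = 101001010, weight = 4.
  m = 0110 → c = 000000100, weight = 1.
  m = 1110 → c = 101011101, weight = 6.
  m = 0001 → c = 011011001, weight = 5.
  m = 1001 → c = 110000000, weight = 2.
  m = 0101 → c = 011001110, weight = 5.
  m = 1101 → c = 110010111, weight = 6.
  m = 0011 → c = 011001010, weight = 4.
  m = 1011 → c = 110010011, weight = 5.
  m = 0111 → c = 011011101, weight = 6.
  m = 1111 → c = 110000100, weight = 3.
Tally weights:
  weight 0: 1 codewords.
  weight 1: 1 codewords.
  weight 2: 1 codewords.
  weight 3: 2 codewords.
  weight 4: 3 codewords.
  weight 5: 5 codewords.
  weight 6: 3 codewords.
Minimum distance d = smallest w > 0 with A_w > 0 = 1.
Sanity: Σ A_w = 16 = 2^4 = 16 ✓.


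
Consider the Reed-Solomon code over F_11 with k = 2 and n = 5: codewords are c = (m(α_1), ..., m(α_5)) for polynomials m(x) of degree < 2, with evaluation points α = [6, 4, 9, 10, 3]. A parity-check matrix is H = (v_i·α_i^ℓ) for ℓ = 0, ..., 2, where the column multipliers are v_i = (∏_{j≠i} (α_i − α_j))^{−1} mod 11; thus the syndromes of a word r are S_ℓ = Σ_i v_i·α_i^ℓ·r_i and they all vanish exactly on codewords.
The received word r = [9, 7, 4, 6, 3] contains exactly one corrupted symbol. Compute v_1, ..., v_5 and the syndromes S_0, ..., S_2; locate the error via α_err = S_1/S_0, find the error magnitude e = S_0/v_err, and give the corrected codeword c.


S = (4, 5, 9), error at position 2, error magnitude e = 2, c = [9, 5, 4, 6, 3].

Step 1: column multipliers v_i = (∏_{j≠i}(α_i − α_j))^{−1} mod 11.
  i = 1 (α = 6): (6−4)(6−9)(6−10)(6−3) = 2·(−3)·(−4)·3 = 72 ≡ 6, so v_1 = 6^{−1} = 2 (mod 11).
  i = 2 (α = 4): (4−6)(4−9)(4−10)(4−3) = (−2)·(−5)·(−6)·1 = −60 ≡ 6, so v_2 = 6^{−1} = 2 (mod 11).
  i = 3 (α = 9): (9−6)(9−4)(9−10)(9−3) = 3·5·(−1)·6 = −90 ≡ 9, so v_3 = 9^{−1} = 5 (mod 11).
  i = 4 (α = 10): (10−6)(10−4)(10−9)(10−3) = 4·6·1·7 = 168 ≡ 3, so v_4 = 3^{−1} = 4 (mod 11).
  i = 5 (α = 3): (3−6)(3−4)(3−9)(3−10) = (−3)·(−1)·(−6)·(−7) = 126 ≡ 5, so v_5 = 5^{−1} = 9 (mod 11).
  v = [2, 2, 5, 4, 9].
Step 2: syndromes of r = [9, 7, 4, 6, 3] (all sums mod 11).
  S_0 = Σ v_i r_i = 2·9 + 2·7 + 5·4 + 4·6 + 9·3 = 103 ≡ 4.
  S_1 = Σ v_i α_i r_i = 2·6·9 + 2·4·7 + 5·9·4 + 4·10·6 + 9·3·3 = 665 ≡ 5.
  α_i^2 mod 11 = [3, 5, 4, 1, 9].
  S_2 = Σ v_i α_i^2 r_i = 2·3·9 + 2·5·7 + 5·4·4 + 4·1·6 + 9·9·3 = 471 ≡ 9.
  S = (4, 5, 9) ≠ 0, so r is not a codeword (an error is present).
Step 3: locate the error. For a single error e at position i, S_ℓ = v_i·e·α_i^ℓ, so α_err = S_1/S_0.
  S_0^{−1} = 4^{−1} = 3 (mod 11), so α_err = 5·3 = 15 ≡ 4 = α_2. Error position i = 2.
  Consistency check: S_2/S_1 = 9·9 = 81 ≡ 4 = α_err ✓ (single-error assumption holds).
Step 4: error magnitude e = S_0/v_2 = S_0·∏_{j≠2}(α_2 − α_j) = 4·6 = 24 ≡ 2 (mod 11).
Step 5: correct position 2: c_2 = r_2 − e = 7 − 2 ≡ 5 (mod 11). Hence c = [9, 5, 4, 6, 3].
  Check: interpolating c through the α_i gives m(x) = 8 + 2·x (degree < 2) with m(α_i) = c_i for every i, so c is indeed a codeword.


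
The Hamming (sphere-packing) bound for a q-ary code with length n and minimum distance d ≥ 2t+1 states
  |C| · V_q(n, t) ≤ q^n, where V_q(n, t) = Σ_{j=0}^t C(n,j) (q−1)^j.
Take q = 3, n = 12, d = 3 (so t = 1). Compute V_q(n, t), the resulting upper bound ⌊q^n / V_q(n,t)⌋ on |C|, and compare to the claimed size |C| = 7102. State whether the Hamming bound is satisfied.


V_q(n, t) = 25, q^n = 531441, Hamming bound = 21257, |C| = 7102 ≤ bound (satisfied).

Step 1: Compute V_q(n, t) = Σ_{j=0}^1 C(n, j) (q−1)^j.
  j = 0: C(12,0)·(2)^0 = 1·1 = 1.
  j = 1: C(12,1)·(2)^1 = 12·2 = 24.
  V_q(n, t) = 1 + 24 = 25.
Step 2: q^n = 3^12 = 531441.
Step 3: Hamming bound ⌊q^n / V_q(n,t)⌋ = ⌊531441/25⌋ = 21257.
Step 4: Compare |C| = 7102 to 21257: satisfied.
The claimed |C| lies below the Hamming bound.


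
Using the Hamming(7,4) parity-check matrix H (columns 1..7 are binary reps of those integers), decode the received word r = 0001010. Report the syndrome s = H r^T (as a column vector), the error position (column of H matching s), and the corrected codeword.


s = (0, 1, 0)^T, error position = 2, corrected codeword c = 0101010

Compute s = H r^T mod 2 one row at a time:
  s_1 = 1 + 0 + 1 + 0 = 2 ≡ 0 (mod 2).
  s_2 = 0 + 0 + 1 + 0 = 1 ≡ 1 (mod 2).
  s_3 = 0 + 0 + 0 + 0 = 0 ≡ 0 (mod 2).
s = (0, 1, 0)^T — this equals column 2 of H (binary 010), so error is at position 2.
Correct: flip bit 2 of r = 0001010 to get c = 0101010.


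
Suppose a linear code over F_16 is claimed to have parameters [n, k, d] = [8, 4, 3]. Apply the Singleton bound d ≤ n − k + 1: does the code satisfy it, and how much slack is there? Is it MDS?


Singleton RHS = n − k + 1 = 5, slack = 2, bound satisfied, not MDS.

Singleton bound: d ≤ n − k + 1.
Here n = 8, k = 4, so n − k + 1 = 5.
Given d = 3, check d ≤ 5: YES.
Slack = (n − k + 1) − d = 2.
The code is NOT MDS (slack = 2 > 0).
Description: the claimed parameters are [8, 4, 3]_16; such a code would be non-MDS.


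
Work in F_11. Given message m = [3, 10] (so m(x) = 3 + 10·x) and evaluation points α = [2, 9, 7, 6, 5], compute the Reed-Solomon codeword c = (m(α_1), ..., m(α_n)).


c = [1, 5, 7, 8, 9]

Message polynomial: m(x) = 3 + 10·x (mod 11).
For each evaluation point α_i, compute m(α_i) mod 11:
  α_1 = 2: Horner steps 10 → 1, so m(2) = 1.
  α_2 = 9: Horner steps 10 → 5, so m(9) = 5.
  α_3 = 7: Horner steps 10 → 7, so m(7) = 7.
  α_4 = 6: Horner steps 10 → 8, so m(6) = 8.
  α_5 = 5: Horner steps 10 → 9, so m(5) = 9.
Codeword c = [1, 5, 7, 8, 9] ∈ F_11^5.


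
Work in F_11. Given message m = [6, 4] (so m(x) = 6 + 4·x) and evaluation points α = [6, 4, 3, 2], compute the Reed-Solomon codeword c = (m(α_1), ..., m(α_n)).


c = [8, 0, 7, 3]

Message polynomial: m(x) = 6 + 4·x (mod 11).
For each evaluation point α_i, compute m(α_i) mod 11:
  α_1 = 6: Horner steps 4 → 8, so m(6) = 8.
  α_2 = 4: Horner steps 4 → 0, so m(4) = 0.
  α_3 = 3: Horner steps 4 → 7, so m(3) = 7.
  α_4 = 2: Horner steps 4 → 3, so m(2) = 3.
Codeword c = [8, 0, 7, 3] ∈ F_11^4.


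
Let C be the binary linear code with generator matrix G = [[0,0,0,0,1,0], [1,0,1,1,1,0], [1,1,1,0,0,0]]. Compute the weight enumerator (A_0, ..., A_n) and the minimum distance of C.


Weight distribution: A_0 = 1, A_1 = 1, A_2 = 1, A_3 = 3, A_4 = 2. Minimum distance d = 1.

Enumerate all 2^3 = 8 messages m ∈ F_2^3.
For each, compute codeword c = mG in F_2^6, then tally its weight.
  m = 000 → c = 000000, weight = 0.
  m = 100 → c = 000010, weight = 1.
  m = 010 → c = 101110, weight = 4.
  m = 110 → c = 101100, weight = 3.
  m = 001 → c = 111000, weight = 3.
  m = 101 → c = 111010, weight = 4.
  m = 011 → c = 010110, weight = 3.
  m = 111 → c = 010100, weight = 2.
Tally weights:
  weight 0: 1 codewords.
  weight 1: 1 codewords.
  weight 2: 1 codewords.
  weight 3: 3 codewords.
  weight 4: 2 codewords.
Minimum distance d = smallest w > 0 with A_w > 0 = 1.
Sanity: Σ A_w = 8 = 2^3 = 8 ✓.


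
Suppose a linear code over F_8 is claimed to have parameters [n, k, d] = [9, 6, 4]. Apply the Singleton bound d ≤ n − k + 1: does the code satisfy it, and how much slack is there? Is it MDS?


Singleton RHS = n − k + 1 = 4, slack = 0, bound satisfied, MDS.

Singleton bound: d ≤ n − k + 1.
Here n = 9, k = 6, so n − k + 1 = 4.
Given d = 4, check d ≤ 4: YES.
Slack = (n − k + 1) − d = 0.
The code is MDS (slack = 0).
Description: the claimed parameters are [9, 6, 4]_8; such a code would be MDS (meets Singleton bound).


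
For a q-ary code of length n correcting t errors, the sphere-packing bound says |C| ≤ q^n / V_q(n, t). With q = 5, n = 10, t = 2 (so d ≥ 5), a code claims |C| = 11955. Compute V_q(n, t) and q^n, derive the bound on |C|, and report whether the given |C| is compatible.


V_q(n, t) = 761, q^n = 9765625, Hamming bound = 12832, |C| = 11955 ≤ bound (satisfied).

Step 1: Compute V_q(n, t) = Σ_{j=0}^2 C(n, j) (q−1)^j.
  j = 0: C(10,0)·(4)^0 = 1·1 = 1.
  j = 1: C(10,1)·(4)^1 = 10·4 = 40.
  j = 2: C(10,2)·(4)^2 = 45·16 = 720.
  V_q(n, t) = 1 + 40 + 720 = 761.
Step 2: q^n = 5^10 = 9765625.
Step 3: Hamming bound ⌊q^n / V_q(n,t)⌋ = ⌊9765625/761⌋ = 12832.
Step 4: Compare |C| = 11955 to 12832: satisfied.
The claimed |C| lies below the Hamming bound.


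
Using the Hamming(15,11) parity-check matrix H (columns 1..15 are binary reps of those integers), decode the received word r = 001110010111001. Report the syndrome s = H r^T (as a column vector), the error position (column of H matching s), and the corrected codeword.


s = (1, 0, 0, 0)^T, error position = 8, corrected codeword c = 001110000111001

Compute s = H r^T mod 2 one row at a time:
  s_1 = 1 + 0 + 1 + 1 + 1 + 0 + 0 + 1 = 5 ≡ 1 (mod 2).
  s_2 = 1 + 1 + 0 + 0 + 1 + 0 + 0 + 1 = 4 ≡ 0 (mod 2).
  s_3 = 0 + 1 + 0 + 0 + 1 + 1 + 0 + 1 = 4 ≡ 0 (mod 2).
  s_4 = 0 + 1 + 1 + 0 + 0 + 1 + 0 + 1 = 4 ≡ 0 (mod 2).
s = (1, 0, 0, 0)^T — this equals column 8 of H (binary 1000), so error is at position 8.
Correct: flip bit 8 of r = 001110010111001 to get c = 001110000111001.


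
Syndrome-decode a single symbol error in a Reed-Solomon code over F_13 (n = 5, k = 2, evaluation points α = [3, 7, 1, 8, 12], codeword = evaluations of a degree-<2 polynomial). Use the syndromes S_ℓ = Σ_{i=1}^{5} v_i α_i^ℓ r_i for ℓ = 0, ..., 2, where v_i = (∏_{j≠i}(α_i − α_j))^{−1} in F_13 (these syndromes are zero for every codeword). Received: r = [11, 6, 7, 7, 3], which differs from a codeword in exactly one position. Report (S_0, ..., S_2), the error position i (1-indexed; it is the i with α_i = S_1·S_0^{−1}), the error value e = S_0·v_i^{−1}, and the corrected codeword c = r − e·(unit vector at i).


S = (4, 6, 9), error at position 4, error magnitude e = 12, c = [11, 6, 7, 8, 3].

Step 1: column multipliers v_i = (∏_{j≠i}(α_i − α_j))^{−1} mod 13.
  i = 1 (α = 3): (3−7)(3−1)(3−8)(3−12) = (−4)·2·(−5)·(−9) = −360 ≡ 4, so v_1 = 4^{−1} = 10 (mod 13).
  i = 2 (α = 7): (7−3)(7−1)(7−8)(7−12) = 4·6·(−1)·(−5) = 120 ≡ 3, so v_2 = 3^{−1} = 9 (mod 13).
  i = 3 (α = 1): (1−3)(1−7)(1−8)(1−12) = (−2)·(−6)·(−7)·(−11) = 924 ≡ 1, so v_3 = 1^{−1} = 1 (mod 13).
  i = 4 (α = 8): (8−3)(8−7)(8−1)(8−12) = 5·1·7·(−4) = −140 ≡ 3, so v_4 = 3^{−1} = 9 (mod 13).
  i = 5 (α = 12): (12−3)(12−7)(12−1)(12−8) = 9·5·11·4 = 1980 ≡ 4, so v_5 = 4^{−1} = 10 (mod 13).
  v = [10, 9, 1, 9, 10].
Step 2: syndromes of r = [11, 6, 7, 7, 3] (all sums mod 13).
  S_0 = Σ v_i r_i = 10·11 + 9·6 + 1·7 + 9·7 + 10·3 = 264 ≡ 4.
  S_1 = Σ v_i α_i r_i = 10·3·11 + 9·7·6 + 1·1·7 + 9·8·7 + 10·12·3 = 1579 ≡ 6.
  α_i^2 mod 13 = [9, 10, 1, 12, 1].
  S_2 = Σ v_i α_i^2 r_i = 10·9·11 + 9·10·6 + 1·1·7 + 9·12·7 + 10·1·3 = 2323 ≡ 9.
  S = (4, 6, 9) ≠ 0, so r is not a codeword (an error is present).
Step 3: locate the error. For a single error e at position i, S_ℓ = v_i·e·α_i^ℓ, so α_err = S_1/S_0.
  S_0^{−1} = 4^{−1} = 10 (mod 13), so α_err = 6·10 = 60 ≡ 8 = α_4. Error position i = 4.
  Consistency check: S_2/S_1 = 9·11 = 99 ≡ 8 = α_err ✓ (single-error assumption holds).
Step 4: error magnitude e = S_0/v_4 = S_0·∏_{j≠4}(α_4 − α_j) = 4·3 = 12 ≡ 12 (mod 13).
Step 5: correct position 4: c_4 = r_4 − e = 7 − 12 ≡ 8 (mod 13). Hence c = [11, 6, 7, 8, 3].
  Check: interpolating c through the α_i gives m(x) = 5 + 2·x (degree < 2) with m(α_i) = c_i for every i, so c is indeed a codeword.


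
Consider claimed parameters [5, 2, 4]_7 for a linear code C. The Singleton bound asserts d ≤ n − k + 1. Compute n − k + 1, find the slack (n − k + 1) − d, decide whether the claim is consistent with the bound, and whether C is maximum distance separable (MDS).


Singleton RHS = n − k + 1 = 4, slack = 0, bound satisfied, MDS.

Singleton bound: d ≤ n − k + 1.
Here n = 5, k = 2, so n − k + 1 = 4.
Given d = 4, check d ≤ 4: YES.
Slack = (n − k + 1) − d = 0.
The code is MDS (slack = 0).
Description: the claimed parameters are [5, 2, 4]_7; such a code would be MDS (meets Singleton bound).


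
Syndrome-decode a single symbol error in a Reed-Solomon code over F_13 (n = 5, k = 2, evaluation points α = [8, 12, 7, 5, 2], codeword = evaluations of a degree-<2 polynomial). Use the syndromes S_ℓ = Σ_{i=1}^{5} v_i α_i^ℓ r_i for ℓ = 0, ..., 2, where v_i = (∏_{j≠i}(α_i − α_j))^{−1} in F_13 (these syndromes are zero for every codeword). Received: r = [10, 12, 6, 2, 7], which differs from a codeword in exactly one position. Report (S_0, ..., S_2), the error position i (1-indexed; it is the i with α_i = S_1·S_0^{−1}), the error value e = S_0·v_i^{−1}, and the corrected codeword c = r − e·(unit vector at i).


S = (5, 9, 11), error at position 3, error magnitude e = 3, c = [10, 12, 3, 2, 7].

Step 1: column multipliers v_i = (∏_{j≠i}(α_i − α_j))^{−1} mod 13.
  i = 1 (α = 8): (8−12)(8−7)(8−5)(8−2) = (−4)·1·3·6 = −72 ≡ 6, so v_1 = 6^{−1} = 11 (mod 13).
  i = 2 (α = 12): (12−8)(12−7)(12−5)(12−2) = 4·5·7·10 = 1400 ≡ 9, so v_2 = 9^{−1} = 3 (mod 13).
  i = 3 (α = 7): (7−8)(7−12)(7−5)(7−2) = (−1)·(−5)·2·5 = 50 ≡ 11, so v_3 = 11^{−1} = 6 (mod 13).
  i = 4 (α = 5): (5−8)(5−12)(5−7)(5−2) = (−3)·(−7)·(−2)·3 = −126 ≡ 4, so v_4 = 4^{−1} = 10 (mod 13).
  i = 5 (α = 2): (2−8)(2−12)(2−7)(2−5) = (−6)·(−10)·(−5)·(−3) = 900 ≡ 3, so v_5 = 3^{−1} = 9 (mod 13).
  v = [11, 3, 6, 10, 9].
Step 2: syndromes of r = [10, 12, 6, 2, 7] (all sums mod 13).
  S_0 = Σ v_i r_i = 11·10 + 3·12 + 6·6 + 10·2 + 9·7 = 265 ≡ 5.
  S_1 = Σ v_i α_i r_i = 11·8·10 + 3·12·12 + 6·7·6 + 10·5·2 + 9·2·7 = 1790 ≡ 9.
  α_i^2 mod 13 = [12, 1, 10, 12, 4].
  S_2 = Σ v_i α_i^2 r_i = 11·12·10 + 3·1·12 + 6·10·6 + 10·12·2 + 9·4·7 = 2208 ≡ 11.
  S = (5, 9, 11) ≠ 0, so r is not a codeword (an error is present).
Step 3: locate the error. For a single error e at position i, S_ℓ = v_i·e·α_i^ℓ, so α_err = S_1/S_0.
  S_0^{−1} = 5^{−1} = 8 (mod 13), so α_err = 9·8 = 72 ≡ 7 = α_3. Error position i = 3.
  Consistency check: S_2/S_1 = 11·3 = 33 ≡ 7 = α_err ✓ (single-error assumption holds).
Step 4: error magnitude e = S_0/v_3 = S_0·∏_{j≠3}(α_3 − α_j) = 5·11 = 55 ≡ 3 (mod 13).
Step 5: correct position 3: c_3 = r_3 − e = 6 − 3 ≡ 3 (mod 13). Hence c = [10, 12, 3, 2, 7].
  Check: interpolating c through the α_i gives m(x) = 6 + 7·x (degree < 2) with m(α_i) = c_i for every i, so c is indeed a codeword.


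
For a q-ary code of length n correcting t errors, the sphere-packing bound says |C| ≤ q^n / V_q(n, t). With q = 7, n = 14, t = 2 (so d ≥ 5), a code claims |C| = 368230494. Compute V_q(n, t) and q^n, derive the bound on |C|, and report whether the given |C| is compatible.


V_q(n, t) = 3361, q^n = 678223072849, Hamming bound = 201792047, |C| = 368230494 > bound (violated).

Step 1: Compute V_q(n, t) = Σ_{j=0}^2 C(n, j) (q−1)^j.
  j = 0: C(14,0)·(6)^0 = 1·1 = 1.
  j = 1: C(14,1)·(6)^1 = 14·6 = 84.
  j = 2: C(14,2)·(6)^2 = 91·36 = 3276.
  V_q(n, t) = 1 + 84 + 3276 = 3361.
Step 2: q^n = 7^14 = 678223072849.
Step 3: Hamming bound ⌊q^n / V_q(n,t)⌋ = ⌊678223072849/3361⌋ = 201792047.
Step 4: Compare |C| = 368230494 to 201792047: violated.
The claimed |C| lies above the Hamming bound, so no 7-ary code of length 14 with d ≥ 5 can have 368230494 codewords.


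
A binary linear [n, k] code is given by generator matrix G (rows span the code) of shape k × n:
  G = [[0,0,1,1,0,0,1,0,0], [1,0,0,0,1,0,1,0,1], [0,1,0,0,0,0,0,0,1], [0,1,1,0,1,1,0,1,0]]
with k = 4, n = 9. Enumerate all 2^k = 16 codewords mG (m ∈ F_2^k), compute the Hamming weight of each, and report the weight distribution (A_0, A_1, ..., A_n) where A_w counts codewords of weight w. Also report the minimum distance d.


Weight distribution: A_0 = 1, A_2 = 1, A_3 = 1, A_4 = 3, A_5 = 6, A_6 = 3, A_7 = 1. Minimum distance d = 2.

Enumerate all 2^4 = 16 messages m ∈ F_2^4.
For each, compute codeword c = mG in F_2^9, then tally its weight.
  m = 0000 → c = 000000000, weight = 0.
  m = 1000 → c = 001100100, weight = 3.
  m = 0100 → c = 100010101, weight = 4.
  m = 1100 → c = 101110001, weight = 5.
  m = 0010 → c = 010000001, weight = 2.
  m = 1010 → c = 011100101, weight = 5.
  m = 0110 → c = 110010100, weight = 4.
  m = 1110 → c = 111110000, weight = 5.
  m = 0001 → c = 011011010, weight = 5.
  m = 1001 → c = 010111110, weight = 6.
  m = 0101 → c = 111001111, weight = 7.
  m = 1101 → c = 110101011, weight = 6.
  m = 0011 → c = 001011011, weight = 5.
  m = 1011 → c = 000111111, weight = 6.
  m = 0111 → c = 101001110, weight = 5.
  m = 1111 → c = 100101010, weight = 4.
Tally weights:
  weight 0: 1 codewords.
  weight 2: 1 codewords.
  weight 3: 1 codewords.
  weight 4: 3 codewords.
  weight 5: 6 codewords.
  weight 6: 3 codewords.
  weight 7: 1 codewords.
Minimum distance d = smallest w > 0 with A_w > 0 = 2.
Sanity: Σ A_w = 16 = 2^4 = 16 ✓.


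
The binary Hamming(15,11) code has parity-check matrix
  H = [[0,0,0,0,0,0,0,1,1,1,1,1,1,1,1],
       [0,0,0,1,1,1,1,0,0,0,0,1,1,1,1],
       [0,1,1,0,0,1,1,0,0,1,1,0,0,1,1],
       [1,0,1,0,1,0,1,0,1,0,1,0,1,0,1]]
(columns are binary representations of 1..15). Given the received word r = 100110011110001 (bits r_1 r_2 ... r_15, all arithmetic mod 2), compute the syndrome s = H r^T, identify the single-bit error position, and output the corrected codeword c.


s = (1, 1, 1, 1)^T, error position = 15, corrected codeword c = 100110011110000

Compute s = H r^T mod 2 one row at a time:
  s_1 = 1 + 1 + 1 + 1 + 0 + 0 + 0 + 1 = 5 ≡ 1 (mod 2).
  s_2 = 1 + 1 + 0 + 0 + 0 + 0 + 0 + 1 = 3 ≡ 1 (mod 2).
  s_3 = 0 + 0 + 0 + 0 + 1 + 1 + 0 + 1 = 3 ≡ 1 (mod 2).
  s_4 = 1 + 0 + 1 + 0 + 1 + 1 + 0 + 1 = 5 ≡ 1 (mod 2).
s = (1, 1, 1, 1)^T — this equals column 15 of H (binary 1111), so error is at position 15.
Correct: flip bit 15 of r = 100110011110001 to get c = 100110011110000.


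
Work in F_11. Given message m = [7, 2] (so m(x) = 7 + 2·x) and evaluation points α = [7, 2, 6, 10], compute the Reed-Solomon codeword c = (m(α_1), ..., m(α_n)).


c = [10, 0, 8, 5]

Message polynomial: m(x) = 7 + 2·x (mod 11).
For each evaluation point α_i, compute m(α_i) mod 11:
  α_1 = 7: Horner steps 2 → 10, so m(7) = 10.
  α_2 = 2: Horner steps 2 → 0, so m(2) = 0.
  α_3 = 6: Horner steps 2 → 8, so m(6) = 8.
  α_4 = 10: Horner steps 2 → 5, so m(10) = 5.
Codeword c = [10, 0, 8, 5] ∈ F_11^4.


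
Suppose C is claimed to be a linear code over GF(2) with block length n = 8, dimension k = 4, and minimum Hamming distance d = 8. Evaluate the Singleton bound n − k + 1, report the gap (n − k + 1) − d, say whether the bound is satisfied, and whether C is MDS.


Singleton RHS = n − k + 1 = 5, slack = -3, bound violated (no such code; not MDS).

Singleton bound: d ≤ n − k + 1.
Here n = 8, k = 4, so n − k + 1 = 5.
Given d = 8, check d ≤ 5: NO.
Slack = (n − k + 1) − d = -3.
The slack is negative: d = 8 exceeds n − k + 1 = 5 by 3, so the Singleton bound is violated and no linear [8, 4, 8]_2 code can exist. In particular it is not MDS (MDS requires d = n − k + 1 exactly).
Description: the claimed parameters are [8, 4, 8]_2; such a code would be impossible (violates the Singleton bound).


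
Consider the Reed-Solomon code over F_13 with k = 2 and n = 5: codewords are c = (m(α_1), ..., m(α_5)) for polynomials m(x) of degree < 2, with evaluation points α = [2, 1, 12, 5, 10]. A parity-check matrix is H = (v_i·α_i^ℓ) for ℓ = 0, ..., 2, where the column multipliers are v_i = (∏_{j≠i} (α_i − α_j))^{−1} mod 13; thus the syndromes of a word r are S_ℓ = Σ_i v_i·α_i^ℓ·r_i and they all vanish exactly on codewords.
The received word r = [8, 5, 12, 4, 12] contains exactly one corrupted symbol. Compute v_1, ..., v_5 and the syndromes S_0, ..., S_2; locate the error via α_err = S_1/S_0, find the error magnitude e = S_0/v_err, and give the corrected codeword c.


S = (4, 1, 10), error at position 5, error magnitude e = 6, c = [8, 5, 12, 4, 6].

Step 1: column multipliers v_i = (∏_{j≠i}(α_i − α_j))^{−1} mod 13.
  i = 1 (α = 2): (2−1)(2−12)(2−5)(2−10) = 1·(−10)·(−3)·(−8) = −240 ≡ 7, so v_1 = 7^{−1} = 2 (mod 13).
  i = 2 (α = 1): (1−2)(1−12)(1−5)(1−10) = (−1)·(−11)·(−4)·(−9) = 396 ≡ 6, so v_2 = 6^{−1} = 11 (mod 13).
  i = 3 (α = 12): (12−2)(12−1)(12−5)(12−10) = 10·11·7·2 = 1540 ≡ 6, so v_3 = 6^{−1} = 11 (mod 13).
  i = 4 (α = 5): (5−2)(5−1)(5−12)(5−10) = 3·4·(−7)·(−5) = 420 ≡ 4, so v_4 = 4^{−1} = 10 (mod 13).
  i = 5 (α = 10): (10−2)(10−1)(10−12)(10−5) = 8·9·(−2)·5 = −720 ≡ 8, so v_5 = 8^{−1} = 5 (mod 13).
  v = [2, 11, 11, 10, 5].
Step 2: syndromes of r = [8, 5, 12, 4, 12] (all sums mod 13).
  S_0 = Σ v_i r_i = 2·8 + 11·5 + 11·12 + 10·4 + 5·12 = 303 ≡ 4.
  S_1 = Σ v_i α_i r_i = 2·2·8 + 11·1·5 + 11·12·12 + 10·5·4 + 5·10·12 = 2471 ≡ 1.
  α_i^2 mod 13 = [4, 1, 1, 12, 9].
  S_2 = Σ v_i α_i^2 r_i = 2·4·8 + 11·1·5 + 11·1·12 + 10·12·4 + 5·9·12 = 1271 ≡ 10.
  S = (4, 1, 10) ≠ 0, so r is not a codeword (an error is present).
Step 3: locate the error. For a single error e at position i, S_ℓ = v_i·e·α_i^ℓ, so α_err = S_1/S_0.
  S_0^{−1} = 4^{−1} = 10 (mod 13), so α_err = 1·10 = 10 ≡ 10 = α_5. Error position i = 5.
  Consistency check: S_2/S_1 = 10·1 = 10 ≡ 10 = α_err ✓ (single-error assumption holds).
Step 4: error magnitude e = S_0/v_5 = S_0·∏_{j≠5}(α_5 − α_j) = 4·8 = 32 ≡ 6 (mod 13).
Step 5: correct position 5: c_5 = r_5 − e = 12 − 6 ≡ 6 (mod 13). Hence c = [8, 5, 12, 4, 6].
  Check: interpolating c through the α_i gives m(x) = 2 + 3·x (degree < 2) with m(α_i) = c_i for every i, so c is indeed a codeword.


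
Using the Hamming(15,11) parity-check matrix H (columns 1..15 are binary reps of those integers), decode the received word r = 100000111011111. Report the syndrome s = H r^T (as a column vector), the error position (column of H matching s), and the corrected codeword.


s = (1, 1, 0, 0)^T, error position = 12, corrected codeword c = 100000111010111

Compute s = H r^T mod 2 one row at a time:
  s_1 = 1 + 1 + 0 + 1 + 1 + 1 + 1 + 1 = 7 ≡ 1 (mod 2).
  s_2 = 0 + 0 + 0 + 1 + 1 + 1 + 1 + 1 = 5 ≡ 1 (mod 2).
  s_3 = 0 + 0 + 0 + 1 + 0 + 1 + 1 + 1 = 4 ≡ 0 (mod 2).
  s_4 = 1 + 0 + 0 + 1 + 1 + 1 + 1 + 1 = 6 ≡ 0 (mod 2).
s = (1, 1, 0, 0)^T — this equals column 12 of H (binary 1100), so error is at position 12.
Correct: flip bit 12 of r = 100000111011111 to get c = 100000111010111.


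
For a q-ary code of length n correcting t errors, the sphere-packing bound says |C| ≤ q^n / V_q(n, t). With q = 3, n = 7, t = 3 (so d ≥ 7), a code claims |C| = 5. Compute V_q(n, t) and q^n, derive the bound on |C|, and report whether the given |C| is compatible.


V_q(n, t) = 379, q^n = 2187, Hamming bound = 5, |C| = 5 ≤ bound (satisfied).

Step 1: Compute V_q(n, t) = Σ_{j=0}^3 C(n, j) (q−1)^j.
  j = 0: C(7,0)·(2)^0 = 1·1 = 1.
  j = 1: C(7,1)·(2)^1 = 7·2 = 14.
  j = 2: C(7,2)·(2)^2 = 21·4 = 84.
  j = 3: C(7,3)·(2)^3 = 35·8 = 280.
  V_q(n, t) = 1 + 14 + 84 + 280 = 379.
Step 2: q^n = 3^7 = 2187.
Step 3: Hamming bound ⌊q^n / V_q(n,t)⌋ = ⌊2187/379⌋ = 5.
Step 4: Compare |C| = 5 to 5: satisfied.
The claimed |C| lies at the Hamming bound (tight).


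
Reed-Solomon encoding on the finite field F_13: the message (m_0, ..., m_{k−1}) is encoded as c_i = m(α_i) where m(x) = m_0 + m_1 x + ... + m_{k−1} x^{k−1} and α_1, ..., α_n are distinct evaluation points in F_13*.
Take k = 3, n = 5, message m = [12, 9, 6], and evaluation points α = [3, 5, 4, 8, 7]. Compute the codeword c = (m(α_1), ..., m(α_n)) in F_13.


c = [2, 12, 1, 0, 5]

Message polynomial: m(x) = 12 + 9·x + 6·x^2 (mod 13).
For each evaluation point α_i, compute m(α_i) mod 13:
  α_1 = 3: Horner steps 6 → 1 → 2, so m(3) = 2.
  α_2 = 5: Horner steps 6 → 0 → 12, so m(5) = 12.
  α_3 = 4: Horner steps 6 → 7 → 1, so m(4) = 1.
  α_4 = 8: Horner steps 6 → 5 → 0, so m(8) = 0.
  α_5 = 7: Horner steps 6 → 12 → 5, so m(7) = 5.
Codeword c = [2, 12, 1, 0, 5] ∈ F_13^5.


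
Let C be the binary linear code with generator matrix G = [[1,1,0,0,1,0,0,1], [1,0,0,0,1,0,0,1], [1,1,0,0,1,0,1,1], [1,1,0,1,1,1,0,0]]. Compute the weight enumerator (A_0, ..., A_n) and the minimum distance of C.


Weight distribution: A_0 = 1, A_1 = 2, A_2 = 1, A_3 = 2, A_4 = 5, A_5 = 4, A_6 = 1. Minimum distance d = 1.

Enumerate all 2^4 = 16 messages m ∈ F_2^4.
For each, compute codeword c = mG in F_2^8, then tally its weight.
  m = 0000 → c = 00000000, weight = 0.
  m = 1000 → c = 11001001, weight = 4.
  m = 0100 → c = 10001001, weight = 3.
  m = 1100 → c = 01000000, weight = 1.
  m = 0010 → c = 11001011, weight = 5.
  m = 1010 → c = 00000010, weight = 1.
  m = 0110 → c = 01000010, weight = 2.
  m = 1110 → c = 10001011, weight = 4.
  m = 0001 → c = 11011100, weight = 5.
  m = 1001 → c = 00010101, weight = 3.
  m = 0101 → c = 01010101, weight = 4.
  m = 1101 → c = 10011100, weight = 4.
  m = 0011 → c = 00010111, weight = 4.
  m = 1011 → c = 11011110, weight = 6.
  m = 0111 → c = 10011110, weight = 5.
  m = 1111 → c = 01010111, weight = 5.
Tally weights:
  weight 0: 1 codewords.
  weight 1: 2 codewords.
  weight 2: 1 codewords.
  weight 3: 2 codewords.
  weight 4: 5 codewords.
  weight 5: 4 codewords.
  weight 6: 1 codewords.
Minimum distance d = smallest w > 0 with A_w > 0 = 1.
Sanity: Σ A_w = 16 = 2^4 = 16 ✓.


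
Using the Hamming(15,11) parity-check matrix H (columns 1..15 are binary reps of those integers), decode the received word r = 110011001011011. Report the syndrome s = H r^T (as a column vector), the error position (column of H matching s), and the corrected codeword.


s = (1, 1, 1, 1)^T, error position = 15, corrected codeword c = 110011001011010

Compute s = H r^T mod 2 one row at a time:
  s_1 = 0 + 1 + 0 + 1 + 1 + 0 + 1 + 1 = 5 ≡ 1 (mod 2).
  s_2 = 0 + 1 + 1 + 0 + 1 + 0 + 1 + 1 = 5 ≡ 1 (mod 2).
  s_3 = 1 + 0 + 1 + 0 + 0 + 1 + 1 + 1 = 5 ≡ 1 (mod 2).
  s_4 = 1 + 0 + 1 + 0 + 1 + 1 + 0 + 1 = 5 ≡ 1 (mod 2).
s = (1, 1, 1, 1)^T — this equals column 15 of H (binary 1111), so error is at position 15.
Correct: flip bit 15 of r = 110011001011011 to get c = 110011001011010.
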